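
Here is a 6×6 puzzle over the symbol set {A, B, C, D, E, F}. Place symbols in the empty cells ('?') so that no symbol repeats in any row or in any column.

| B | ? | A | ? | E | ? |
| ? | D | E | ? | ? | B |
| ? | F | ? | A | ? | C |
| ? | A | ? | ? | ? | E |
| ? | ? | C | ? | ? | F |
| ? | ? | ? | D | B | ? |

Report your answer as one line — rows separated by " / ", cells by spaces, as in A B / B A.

At row 1, column 2: row 1 has {A,B,E}; column 2 has {A,D,F}; that leaves C.
At row 1, column 4: row 1 has {A,B,C,E}; column 4 has {A,D}; that leaves F.
At row 1, column 6: row 1 has {A,B,C,E,F}; column 6 has {B,C,E,F}; that leaves D.
At row 2, column 4: row 2 has {B,D,E}; column 4 has {A,D,F}; that leaves C.
At row 3, column 5: row 3 has {A,C,F}; column 5 has {B,E}; that leaves D.
At row 4, column 4: row 4 has {A,E}; column 4 has {A,C,D,F}; that leaves B.
At row 5, column 4: row 5 has {C,F}; column 4 has {A,B,C,D,F}; that leaves E.
At row 5, column 5: row 5 has {C,E,F}; column 5 has {B,D,E}; that leaves A.
At row 6, column 2: row 6 has {B,D}; column 2 has {A,C,D,F}; that leaves E.
At row 6, column 3: row 6 has {B,D,E}; column 3 has {A,C,E}; that leaves F.
At row 6, column 6: row 6 has {B,D,E,F}; column 6 has {B,C,D,E,F}; that leaves A.
At row 2, column 5: row 2 has {B,C,D,E}; column 5 has {A,B,D,E}; that leaves F.
At row 3, column 1: row 3 has {A,C,D,F}; column 1 has {B}; that leaves E.
At row 3, column 3: row 3 has {A,C,D,E,F}; column 3 has {A,C,E,F}; that leaves B.
At row 4, column 3: row 4 has {A,B,E}; column 3 has {A,B,C,E,F}; that leaves D.
At row 4, column 5: row 4 has {A,B,D,E}; column 5 has {A,B,D,E,F}; that leaves C.
At row 5, column 1: row 5 has {A,C,E,F}; column 1 has {B,E}; that leaves D.
At row 5, column 2: row 5 has {A,C,D,E,F}; column 2 has {A,C,D,E,F}; that leaves B.
At row 6, column 1: row 6 has {A,B,D,E,F}; column 1 has {B,D,E}; that leaves C.
At row 2, column 1: row 2 has {B,C,D,E,F}; column 1 has {B,C,D,E}; that leaves A.
At row 4, column 1: row 4 has {A,B,C,D,E}; column 1 has {A,B,C,D,E}; that leaves F.

B C A F E D / A D E C F B / E F B A D C / F A D B C E / D B C E A F / C E F D B A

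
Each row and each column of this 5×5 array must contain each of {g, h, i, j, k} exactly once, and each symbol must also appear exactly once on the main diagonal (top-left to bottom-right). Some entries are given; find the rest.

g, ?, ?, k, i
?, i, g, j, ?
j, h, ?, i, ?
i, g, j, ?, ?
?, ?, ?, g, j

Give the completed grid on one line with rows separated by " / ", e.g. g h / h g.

(r1,c2) = j
(r1,c3) = h
(r3,c3) = k
(r3,c5) = g
(r4,c4) = h
(r4,c5) = k
(r5,c2) = k
(r5,c3) = i
(r2,c5) = h
(r5,c1) = h
(r2,c1) = k

g j h k i / k i g j h / j h k i g / i g j h k / h k i g j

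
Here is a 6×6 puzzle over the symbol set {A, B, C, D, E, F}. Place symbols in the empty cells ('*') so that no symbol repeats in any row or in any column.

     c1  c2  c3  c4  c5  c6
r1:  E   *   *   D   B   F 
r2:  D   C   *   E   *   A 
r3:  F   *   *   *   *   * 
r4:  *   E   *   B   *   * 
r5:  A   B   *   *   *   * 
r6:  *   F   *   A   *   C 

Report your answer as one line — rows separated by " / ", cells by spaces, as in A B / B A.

E A C D B F / D C B E F A / F D A C E B / C E F B A D / A B D F C E / B F E A D C

At row 1, column 2: row 1 has {B,D,E,F}; column 2 has {B,C,E,F}; that leaves A.
At row 1, column 3: row 1 has {A,B,D,E,F}; column 3 is empty so far; that leaves C.
At row 2, column 5: row 2 has {A,C,D,E}; column 5 has {B}; that leaves F.
At row 3, column 2: row 3 has {F}; column 2 has {A,B,C,E,F}; that leaves D.
At row 3, column 4: row 3 has {D,F}; column 4 has {A,B,D,E}; that leaves C.
At row 4, column 1: row 4 has {B,E}; column 1 has {A,D,E,F}; that leaves C.
At row 4, column 6: row 4 has {B,C,E}; column 6 has {A,C,F}; that leaves D.
At row 5, column 4: row 5 has {A,B}; column 4 has {A,B,C,D,E}; that leaves F.
At row 5, column 6: row 5 has {A,B,F}; column 6 has {A,C,D,F}; that leaves E.
At row 6, column 1: row 6 has {A,C,F}; column 1 has {A,C,D,E,F}; that leaves B.
At row 2, column 3: row 2 has {A,C,D,E,F}; column 3 has {C}; that leaves B.
At row 3, column 6: row 3 has {C,D,F}; column 6 has {A,C,D,E,F}; that leaves B.
At row 4, column 5: row 4 has {B,C,D,E}; column 5 has {B,F}; that leaves A.
At row 5, column 3: row 5 has {A,B,E,F}; column 3 has {B,C}; that leaves D.
At row 5, column 5: row 5 has {A,B,D,E,F}; column 5 has {A,B,F}; that leaves C.
At row 6, column 3: row 6 has {A,B,C,F}; column 3 has {B,C,D}; that leaves E.
At row 6, column 5: row 6 has {A,B,C,E,F}; column 5 has {A,B,C,F}; that leaves D.
At row 3, column 3: row 3 has {B,C,D,F}; column 3 has {B,C,D,E}; that leaves A.
At row 3, column 5: row 3 has {A,B,C,D,F}; column 5 has {A,B,C,D,F}; that leaves E.
At row 4, column 3: row 4 has {A,B,C,D,E}; column 3 has {A,B,C,D,E}; that leaves F.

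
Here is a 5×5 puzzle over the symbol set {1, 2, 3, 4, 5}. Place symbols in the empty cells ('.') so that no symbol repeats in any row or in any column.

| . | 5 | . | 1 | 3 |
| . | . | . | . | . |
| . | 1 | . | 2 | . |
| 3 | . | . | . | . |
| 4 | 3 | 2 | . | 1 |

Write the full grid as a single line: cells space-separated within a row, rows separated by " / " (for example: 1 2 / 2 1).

At row 1, column 1: row 1 has {1,3,5}; column 1 has {3,4}; that leaves 2.
At row 1, column 3: row 1 has {1,2,3,5}; column 3 has {2}; that leaves 4.
At row 3, column 1: row 3 has {1,2}; column 1 has {2,3,4}; that leaves 5.
At row 3, column 3: row 3 has {1,2,5}; column 3 has {2,4}; that leaves 3.
At row 3, column 5: row 3 has {1,2,3,5}; column 5 has {1,3}; that leaves 4.
At row 5, column 4: row 5 has {1,2,3,4}; column 4 has {1,2}; that leaves 5.
At row 2, column 1: row 2 is empty so far; column 1 has {2,3,4,5}; that leaves 1.
At row 2, column 3: row 2 has {1}; column 3 has {2,3,4}; that leaves 5.
At row 2, column 5: row 2 has {1,5}; column 5 has {1,3,4}; that leaves 2.
At row 4, column 3: row 4 has {3}; column 3 has {2,3,4,5}; that leaves 1.
At row 4, column 4: row 4 has {1,3}; column 4 has {1,2,5}; that leaves 4.
At row 4, column 5: row 4 has {1,3,4}; column 5 has {1,2,3,4}; that leaves 5.
At row 2, column 2: row 2 has {1,2,5}; column 2 has {1,3,5}; that leaves 4.
At row 2, column 4: row 2 has {1,2,4,5}; column 4 has {1,2,4,5}; that leaves 3.
At row 4, column 2: row 4 has {1,3,4,5}; column 2 has {1,3,4,5}; that leaves 2.

2 5 4 1 3 / 1 4 5 3 2 / 5 1 3 2 4 / 3 2 1 4 5 / 4 3 2 5 1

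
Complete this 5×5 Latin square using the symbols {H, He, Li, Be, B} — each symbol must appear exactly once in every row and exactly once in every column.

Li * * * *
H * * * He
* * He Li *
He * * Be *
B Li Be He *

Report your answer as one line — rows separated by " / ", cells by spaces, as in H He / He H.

Li He B H Be / H Be Li B He / Be H He Li B / He B H Be Li / B Li Be He H

(r2,c4) = B
(r3,c1) = Be
(r5,c5) = H
(r1,c4) = H
(r2,c2) = Be
(r2,c3) = Li
(r3,c5) = B
(r4,c5) = Li
(r1,c3) = B
(r1,c5) = Be
(r3,c2) = H
(r4,c2) = B
(r4,c3) = H
(r1,c2) = He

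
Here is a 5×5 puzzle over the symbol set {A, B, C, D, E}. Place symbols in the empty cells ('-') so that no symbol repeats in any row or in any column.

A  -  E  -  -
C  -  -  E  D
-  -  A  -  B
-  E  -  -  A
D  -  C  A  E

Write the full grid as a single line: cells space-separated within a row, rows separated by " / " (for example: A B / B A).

A D E B C / C A B E D / E C A D B / B E D C A / D B C A E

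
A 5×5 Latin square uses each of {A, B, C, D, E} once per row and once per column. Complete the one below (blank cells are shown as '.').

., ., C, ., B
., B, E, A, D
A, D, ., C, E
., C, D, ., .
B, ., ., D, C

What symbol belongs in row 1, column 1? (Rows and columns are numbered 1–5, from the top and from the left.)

D

(r1,c4) = E
(r2,c1) = C
(r3,c3) = B
(r4,c1) = E
(r4,c4) = B
(r4,c5) = A
(r5,c3) = A
(r1,c1) = D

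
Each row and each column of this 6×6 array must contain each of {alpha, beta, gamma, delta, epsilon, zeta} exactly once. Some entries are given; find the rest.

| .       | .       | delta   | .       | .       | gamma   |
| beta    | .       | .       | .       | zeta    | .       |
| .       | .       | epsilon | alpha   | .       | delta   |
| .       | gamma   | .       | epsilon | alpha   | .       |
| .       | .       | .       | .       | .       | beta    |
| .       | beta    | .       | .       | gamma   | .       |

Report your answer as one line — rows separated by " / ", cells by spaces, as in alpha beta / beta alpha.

row 3 has {alpha,delta,epsilon}; column 2 has {beta,gamma} — only zeta is left for (r3,c2).
row 3 has {alpha,delta,epsilon,zeta}; column 5 has {alpha,gamma,zeta} — only beta is left for (r3,c5).
row 4 has {alpha,gamma,epsilon}; column 6 has {beta,gamma,delta} — only zeta is left for (r4,c6).
row 1 has {gamma,delta}; column 5 has {alpha,beta,gamma,zeta} — only epsilon is left for (r1,c5).
row 3 has {alpha,beta,delta,epsilon,zeta}; column 1 has {beta} — only gamma is left for (r3,c1).
row 4 has {alpha,gamma,epsilon,zeta}; column 1 has {beta,gamma} — only delta is left for (r4,c1).
row 4 has {alpha,gamma,delta,epsilon,zeta}; column 3 has {delta,epsilon} — only beta is left for (r4,c3).
row 5 has {beta}; column 5 has {alpha,beta,gamma,epsilon,zeta} — only delta is left for (r5,c5).
row 1 has {gamma,delta,epsilon}; column 2 has {beta,gamma,zeta} — only alpha is left for (r1,c2).
row 5 has {beta,delta}; column 2 has {alpha,beta,gamma,zeta} — only epsilon is left for (r5,c2).
row 1 has {alpha,gamma,delta,epsilon}; column 1 has {beta,gamma,delta} — only zeta is left for (r1,c1).
row 1 has {alpha,gamma,delta,epsilon,zeta}; column 4 has {alpha,epsilon} — only beta is left for (r1,c4).
row 2 has {beta,zeta}; column 2 has {alpha,beta,gamma,epsilon,zeta} — only delta is left for (r2,c2).
row 2 has {beta,delta,zeta}; column 4 has {alpha,beta,epsilon} — only gamma is left for (r2,c4).
row 5 has {beta,delta,epsilon}; column 1 has {beta,gamma,delta,zeta} — only alpha is left for (r5,c1).
row 5 has {alpha,beta,delta,epsilon}; column 4 has {alpha,beta,gamma,epsilon} — only zeta is left for (r5,c4).
row 6 has {beta,gamma}; column 1 has {alpha,beta,gamma,delta,zeta} — only epsilon is left for (r6,c1).
row 6 has {beta,gamma,epsilon}; column 4 has {alpha,beta,gamma,epsilon,zeta} — only delta is left for (r6,c4).
row 6 has {beta,gamma,delta,epsilon}; column 6 has {beta,gamma,delta,zeta} — only alpha is left for (r6,c6).
row 2 has {beta,gamma,delta,zeta}; column 3 has {beta,delta,epsilon} — only alpha is left for (r2,c3).
row 2 has {alpha,beta,gamma,delta,zeta}; column 6 has {alpha,beta,gamma,delta,zeta} — only epsilon is left for (r2,c6).
row 5 has {alpha,beta,delta,epsilon,zeta}; column 3 has {alpha,beta,delta,epsilon} — only gamma is left for (r5,c3).
row 6 has {alpha,beta,gamma,delta,epsilon}; column 3 has {alpha,beta,gamma,delta,epsilon} — only zeta is left for (r6,c3).

zeta alpha delta beta epsilon gamma / beta delta alpha gamma zeta epsilon / gamma zeta epsilon alpha beta delta / delta gamma beta epsilon alpha zeta / alpha epsilon gamma zeta delta beta / epsilon beta zeta delta gamma alpha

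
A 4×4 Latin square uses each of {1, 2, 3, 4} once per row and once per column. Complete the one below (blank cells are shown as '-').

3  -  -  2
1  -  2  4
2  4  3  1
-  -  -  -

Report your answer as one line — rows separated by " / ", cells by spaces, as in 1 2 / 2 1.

(r1,c2): row 1 has {2,3}; column 2 has {4}, so it must be 1.
(r1,c3): row 1 has {1,2,3}; column 3 has {2,3}, so it must be 4.
(r2,c2): row 2 has {1,2,4}; column 2 has {1,4}, so it must be 3.
(r4,c1): row 4 is empty so far; column 1 has {1,2,3}, so it must be 4.
(r4,c2): row 4 has {4}; column 2 has {1,3,4}, so it must be 2.
(r4,c3): row 4 has {2,4}; column 3 has {2,3,4}, so it must be 1.
(r4,c4): row 4 has {1,2,4}; column 4 has {1,2,4}, so it must be 3.

3 1 4 2 / 1 3 2 4 / 2 4 3 1 / 4 2 1 3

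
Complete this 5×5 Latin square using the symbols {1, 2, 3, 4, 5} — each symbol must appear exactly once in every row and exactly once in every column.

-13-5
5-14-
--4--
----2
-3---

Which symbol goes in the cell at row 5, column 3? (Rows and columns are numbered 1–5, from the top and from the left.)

(r1,c4) = 2
(r2,c2) = 2
(r2,c5) = 3
(r3,c2) = 5
(r3,c5) = 1
(r4,c2) = 4
(r4,c3) = 5
(r5,c3) = 2

2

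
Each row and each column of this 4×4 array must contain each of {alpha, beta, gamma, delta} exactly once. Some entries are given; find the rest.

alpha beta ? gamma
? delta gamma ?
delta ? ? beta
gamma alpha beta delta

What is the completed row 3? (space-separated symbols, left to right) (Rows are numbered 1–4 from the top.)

delta gamma alpha beta

(r1,c3) = delta
(r2,c1) = beta
(r2,c4) = alpha
(r3,c2) = gamma
(r3,c3) = alpha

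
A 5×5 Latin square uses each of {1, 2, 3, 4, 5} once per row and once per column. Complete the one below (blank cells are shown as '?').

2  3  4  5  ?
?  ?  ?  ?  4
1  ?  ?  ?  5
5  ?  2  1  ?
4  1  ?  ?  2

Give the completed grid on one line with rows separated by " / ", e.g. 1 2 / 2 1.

2 3 4 5 1 / 3 5 1 2 4 / 1 2 3 4 5 / 5 4 2 1 3 / 4 1 5 3 2

(r1,c5) = 1
(r2,c1) = 3
(r2,c4) = 2
(r3,c3) = 3
(r3,c4) = 4
(r4,c2) = 4
(r4,c5) = 3
(r5,c3) = 5
(r5,c4) = 3
(r2,c2) = 5
(r2,c3) = 1
(r3,c2) = 2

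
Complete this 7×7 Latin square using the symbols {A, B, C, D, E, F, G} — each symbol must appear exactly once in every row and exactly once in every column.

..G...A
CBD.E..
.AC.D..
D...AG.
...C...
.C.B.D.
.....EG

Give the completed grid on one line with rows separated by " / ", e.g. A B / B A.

E F G D B C A / C B D G E A F / G A C E D F B / D E B F A G C / A G E C F B D / F C A B G D E / B D F A C E G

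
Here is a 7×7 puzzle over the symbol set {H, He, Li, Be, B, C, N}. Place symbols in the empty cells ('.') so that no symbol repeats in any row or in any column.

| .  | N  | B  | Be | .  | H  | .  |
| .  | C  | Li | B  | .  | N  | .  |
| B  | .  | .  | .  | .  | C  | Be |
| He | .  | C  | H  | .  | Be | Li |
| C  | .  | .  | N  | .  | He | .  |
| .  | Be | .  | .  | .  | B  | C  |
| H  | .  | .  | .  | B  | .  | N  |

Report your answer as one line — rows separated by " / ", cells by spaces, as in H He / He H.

Li N B Be C H He / Be C Li B He N H / B H N He Li C Be / He B C H N Be Li / C Li H N Be He B / N Be He Li H B C / H He Be C B Li N

Cell (r1,c1): row 1 has {H,Be,B,N}; column 1 has {H,He,B,C} → Li.
Cell (r1,c7): row 1 has {H,Li,Be,B,N}; column 7 has {Li,Be,C,N} → He.
Cell (r2,c1): row 2 has {Li,B,C,N}; column 1 has {H,He,Li,B,C} → Be.
Cell (r2,c7): row 2 has {Li,Be,B,C,N}; column 7 has {He,Li,Be,C,N} → H.
Cell (r4,c2): row 4 has {H,He,Li,Be,C}; column 2 has {Be,C,N} → B.
Cell (r4,c5): row 4 has {H,He,Li,Be,B,C}; column 5 has {B} → N.
Cell (r5,c7): row 5 has {He,C,N}; column 7 has {H,He,Li,Be,C,N} → B.
Cell (r6,c1): row 6 has {Be,B,C}; column 1 has {H,He,Li,Be,B,C} → N.
Cell (r7,c6): row 7 has {H,B,N}; column 6 has {H,He,Be,B,C,N} → Li.
Cell (r1,c5): row 1 has {H,He,Li,Be,B,N}; column 5 has {B,N} → C.
Cell (r2,c5): row 2 has {H,Li,Be,B,C,N}; column 5 has {B,C,N} → He.
Cell (r7,c2): row 7 has {H,Li,B,N}; column 2 has {Be,B,C,N} → He.
Cell (r7,c3): row 7 has {H,He,Li,B,N}; column 3 has {Li,B,C} → Be.
Cell (r7,c4): row 7 has {H,He,Li,Be,B,N}; column 4 has {H,Be,B,N} → C.
Cell (r5,c3): row 5 has {He,B,C,N}; column 3 has {Li,Be,B,C} → H.
Cell (r6,c3): row 6 has {Be,B,C,N}; column 3 has {H,Li,Be,B,C} → He.
Cell (r6,c4): row 6 has {He,Be,B,C,N}; column 4 has {H,Be,B,C,N} → Li.
Cell (r6,c5): row 6 has {He,Li,Be,B,C,N}; column 5 has {He,B,C,N} → H.
Cell (r3,c3): row 3 has {Be,B,C}; column 3 has {H,He,Li,Be,B,C} → N.
Cell (r3,c4): row 3 has {Be,B,C,N}; column 4 has {H,Li,Be,B,C,N} → He.
Cell (r3,c5): row 3 has {He,Be,B,C,N}; column 5 has {H,He,B,C,N} → Li.
Cell (r5,c2): row 5 has {H,He,B,C,N}; column 2 has {He,Be,B,C,N} → Li.
Cell (r5,c5): row 5 has {H,He,Li,B,C,N}; column 5 has {H,He,Li,B,C,N} → Be.
Cell (r3,c2): row 3 has {He,Li,Be,B,C,N}; column 2 has {He,Li,Be,B,C,N} → H.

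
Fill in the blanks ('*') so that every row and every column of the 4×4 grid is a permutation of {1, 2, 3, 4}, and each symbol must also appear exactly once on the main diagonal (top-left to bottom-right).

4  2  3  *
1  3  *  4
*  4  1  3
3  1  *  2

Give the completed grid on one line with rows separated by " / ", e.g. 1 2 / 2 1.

4 2 3 1 / 1 3 2 4 / 2 4 1 3 / 3 1 4 2

(r1,c4) = 1
(r2,c3) = 2
(r3,c1) = 2
(r4,c3) = 4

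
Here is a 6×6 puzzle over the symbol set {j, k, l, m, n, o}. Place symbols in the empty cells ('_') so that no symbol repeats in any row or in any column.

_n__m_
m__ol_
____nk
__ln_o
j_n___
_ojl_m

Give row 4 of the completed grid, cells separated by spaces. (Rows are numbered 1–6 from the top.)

Cell (r2,c3): row 2 has {l,m,o}; column 3 has {j,l,n} → k.
Cell (r4,c1): row 4 has {l,n,o}; column 1 has {j,m} → k.
Cell (r4,c5): row 4 has {k,l,n,o}; column 5 has {l,m,n} → j.
Cell (r5,c6): row 5 has {j,n}; column 6 has {k,m,o} → l.
Cell (r6,c1): row 6 has {j,l,m,o}; column 1 has {j,k,m} → n.
Cell (r6,c5): row 6 has {j,l,m,n,o}; column 5 has {j,l,m,n} → k.
Cell (r1,c3): row 1 has {m,n}; column 3 has {j,k,l,n} → o.
Cell (r1,c6): row 1 has {m,n,o}; column 6 has {k,l,m,o} → j.
Cell (r2,c2): row 2 has {k,l,m,o}; column 2 has {n,o} → j.
Cell (r2,c6): row 2 has {j,k,l,m,o}; column 6 has {j,k,l,m,o} → n.
Cell (r3,c3): row 3 has {k,n}; column 3 has {j,k,l,n,o} → m.
Cell (r3,c4): row 3 has {k,m,n}; column 4 has {l,n,o} → j.
Cell (r4,c2): row 4 has {j,k,l,n,o}; column 2 has {j,n,o} → m.

k m l n j o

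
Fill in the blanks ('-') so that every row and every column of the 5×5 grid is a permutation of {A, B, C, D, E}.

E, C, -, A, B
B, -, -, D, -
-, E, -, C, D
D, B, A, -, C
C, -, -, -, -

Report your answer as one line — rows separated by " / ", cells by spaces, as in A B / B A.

E C D A B / B A C D E / A E B C D / D B A E C / C D E B A

row 1 has {A,B,C,E}; column 3 has {A} — only D is left for (r1,c3).
row 2 has {B,D}; column 2 has {B,C,E} — only A is left for (r2,c2).
row 2 has {A,B,D}; column 5 has {B,C,D} — only E is left for (r2,c5).
row 3 has {C,D,E}; column 1 has {B,C,D,E} — only A is left for (r3,c1).
row 3 has {A,C,D,E}; column 3 has {A,D} — only B is left for (r3,c3).
row 4 has {A,B,C,D}; column 4 has {A,C,D} — only E is left for (r4,c4).
row 5 has {C}; column 2 has {A,B,C,E} — only D is left for (r5,c2).
row 5 has {C,D}; column 3 has {A,B,D} — only E is left for (r5,c3).
row 5 has {C,D,E}; column 4 has {A,C,D,E} — only B is left for (r5,c4).
row 5 has {B,C,D,E}; column 5 has {B,C,D,E} — only A is left for (r5,c5).
row 2 has {A,B,D,E}; column 3 has {A,B,D,E} — only C is left for (r2,c3).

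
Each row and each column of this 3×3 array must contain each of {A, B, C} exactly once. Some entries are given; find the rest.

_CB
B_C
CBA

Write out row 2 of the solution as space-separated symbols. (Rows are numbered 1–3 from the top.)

Cell (r1,c1): row 1 has {B,C}; column 1 has {B,C} → A.
Cell (r2,c2): row 2 has {B,C}; column 2 has {B,C} → A.

B A C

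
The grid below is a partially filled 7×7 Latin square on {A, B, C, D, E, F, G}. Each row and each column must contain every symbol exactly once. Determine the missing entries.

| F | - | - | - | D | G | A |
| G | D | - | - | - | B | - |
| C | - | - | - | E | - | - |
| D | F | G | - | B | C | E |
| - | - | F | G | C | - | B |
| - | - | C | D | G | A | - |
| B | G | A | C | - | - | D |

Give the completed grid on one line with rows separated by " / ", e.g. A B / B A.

F C B E D G A / G D E F A B C / C A D B E F G / D F G A B C E / A E F G C D B / E B C D G A F / B G A C F E D

Cell (r2,c3): row 2 has {B,D,G}; column 3 has {A,C,F,G} → E.
Cell (r4,c4): row 4 has {B,C,D,E,F,G}; column 4 has {C,D,G} → A.
Cell (r6,c1): row 6 has {A,C,D,G}; column 1 has {B,C,D,F,G} → E.
Cell (r6,c2): row 6 has {A,C,D,E,G}; column 2 has {D,F,G} → B.
Cell (r6,c7): row 6 has {A,B,C,D,E,G}; column 7 has {A,B,D,E} → F.
Cell (r7,c5): row 7 has {A,B,C,D,G}; column 5 has {B,C,D,E,G} → F.
Cell (r7,c6): row 7 has {A,B,C,D,F,G}; column 6 has {A,B,C,G} → E.
Cell (r1,c3): row 1 has {A,D,F,G}; column 3 has {A,C,E,F,G} → B.
Cell (r1,c4): row 1 has {A,B,D,F,G}; column 4 has {A,C,D,G} → E.
Cell (r2,c4): row 2 has {B,D,E,G}; column 4 has {A,C,D,E,G} → F.
Cell (r2,c5): row 2 has {B,D,E,F,G}; column 5 has {B,C,D,E,F,G} → A.
Cell (r2,c7): row 2 has {A,B,D,E,F,G}; column 7 has {A,B,D,E,F} → C.
Cell (r3,c2): row 3 has {C,E}; column 2 has {B,D,F,G} → A.
Cell (r3,c3): row 3 has {A,C,E}; column 3 has {A,B,C,E,F,G} → D.
Cell (r3,c4): row 3 has {A,C,D,E}; column 4 has {A,C,D,E,F,G} → B.
Cell (r3,c6): row 3 has {A,B,C,D,E}; column 6 has {A,B,C,E,G} → F.
Cell (r3,c7): row 3 has {A,B,C,D,E,F}; column 7 has {A,B,C,D,E,F} → G.
Cell (r5,c1): row 5 has {B,C,F,G}; column 1 has {B,C,D,E,F,G} → A.
Cell (r5,c2): row 5 has {A,B,C,F,G}; column 2 has {A,B,D,F,G} → E.
Cell (r5,c6): row 5 has {A,B,C,E,F,G}; column 6 has {A,B,C,E,F,G} → D.
Cell (r1,c2): row 1 has {A,B,D,E,F,G}; column 2 has {A,B,D,E,F,G} → C.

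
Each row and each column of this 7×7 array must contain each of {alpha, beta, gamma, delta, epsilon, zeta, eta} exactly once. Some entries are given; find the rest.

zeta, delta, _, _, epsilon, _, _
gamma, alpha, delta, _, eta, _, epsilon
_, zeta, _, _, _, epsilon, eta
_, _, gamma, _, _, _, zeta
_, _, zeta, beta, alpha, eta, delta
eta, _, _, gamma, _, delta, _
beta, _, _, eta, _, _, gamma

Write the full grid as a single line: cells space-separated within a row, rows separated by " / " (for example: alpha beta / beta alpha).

Cell (r1,c4): row 1 has {delta,epsilon,zeta}; column 4 has {beta,gamma,eta} → alpha.
Cell (r1,c7): row 1 has {alpha,delta,epsilon,zeta}; column 7 has {gamma,delta,epsilon,zeta,eta} → beta.
Cell (r2,c4): row 2 has {alpha,gamma,delta,epsilon,eta}; column 4 has {alpha,beta,gamma,eta} → zeta.
Cell (r2,c6): row 2 has {alpha,gamma,delta,epsilon,zeta,eta}; column 6 has {delta,epsilon,eta} → beta.
Cell (r3,c4): row 3 has {epsilon,zeta,eta}; column 4 has {alpha,beta,gamma,zeta,eta} → delta.
Cell (r4,c4): row 4 has {gamma,zeta}; column 4 has {alpha,beta,gamma,delta,zeta,eta} → epsilon.
Cell (r4,c6): row 4 has {gamma,epsilon,zeta}; column 6 has {beta,delta,epsilon,eta} → alpha.
Cell (r5,c1): row 5 has {alpha,beta,delta,zeta,eta}; column 1 has {beta,gamma,zeta,eta} → epsilon.
Cell (r5,c2): row 5 has {alpha,beta,delta,epsilon,zeta,eta}; column 2 has {alpha,delta,zeta} → gamma.
Cell (r6,c7): row 6 has {gamma,delta,eta}; column 7 has {beta,gamma,delta,epsilon,zeta,eta} → alpha.
Cell (r7,c2): row 7 has {beta,gamma,eta}; column 2 has {alpha,gamma,delta,zeta} → epsilon.
Cell (r7,c3): row 7 has {beta,gamma,epsilon,eta}; column 3 has {gamma,delta,zeta} → alpha.
Cell (r7,c6): row 7 has {alpha,beta,gamma,epsilon,eta}; column 6 has {alpha,beta,delta,epsilon,eta} → zeta.
Cell (r1,c3): row 1 has {alpha,beta,delta,epsilon,zeta}; column 3 has {alpha,gamma,delta,zeta} → eta.
Cell (r1,c6): row 1 has {alpha,beta,delta,epsilon,zeta,eta}; column 6 has {alpha,beta,delta,epsilon,zeta,eta} → gamma.
Cell (r3,c1): row 3 has {delta,epsilon,zeta,eta}; column 1 has {beta,gamma,epsilon,zeta,eta} → alpha.
Cell (r3,c3): row 3 has {alpha,delta,epsilon,zeta,eta}; column 3 has {alpha,gamma,delta,zeta,eta} → beta.
Cell (r3,c5): row 3 has {alpha,beta,delta,epsilon,zeta,eta}; column 5 has {alpha,epsilon,eta} → gamma.
Cell (r4,c1): row 4 has {alpha,gamma,epsilon,zeta}; column 1 has {alpha,beta,gamma,epsilon,zeta,eta} → delta.
Cell (r4,c5): row 4 has {alpha,gamma,delta,epsilon,zeta}; column 5 has {alpha,gamma,epsilon,eta} → beta.
Cell (r6,c2): row 6 has {alpha,gamma,delta,eta}; column 2 has {alpha,gamma,delta,epsilon,zeta} → beta.
Cell (r6,c3): row 6 has {alpha,beta,gamma,delta,eta}; column 3 has {alpha,beta,gamma,delta,zeta,eta} → epsilon.
Cell (r6,c5): row 6 has {alpha,beta,gamma,delta,epsilon,eta}; column 5 has {alpha,beta,gamma,epsilon,eta} → zeta.
Cell (r7,c5): row 7 has {alpha,beta,gamma,epsilon,zeta,eta}; column 5 has {alpha,beta,gamma,epsilon,zeta,eta} → delta.
Cell (r4,c2): row 4 has {alpha,beta,gamma,delta,epsilon,zeta}; column 2 has {alpha,beta,gamma,delta,epsilon,zeta} → eta.

zeta delta eta alpha epsilon gamma beta / gamma alpha delta zeta eta beta epsilon / alpha zeta beta delta gamma epsilon eta / delta eta gamma epsilon beta alpha zeta / epsilon gamma zeta beta alpha eta delta / eta beta epsilon gamma zeta delta alpha / beta epsilon alpha eta delta zeta gamma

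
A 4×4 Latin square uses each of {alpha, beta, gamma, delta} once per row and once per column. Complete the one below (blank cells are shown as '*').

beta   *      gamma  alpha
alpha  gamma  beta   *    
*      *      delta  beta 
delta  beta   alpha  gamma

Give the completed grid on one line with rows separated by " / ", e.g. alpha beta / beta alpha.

At row 1, column 2: row 1 has {alpha,beta,gamma}; column 2 has {beta,gamma}; that leaves delta.
At row 2, column 4: row 2 has {alpha,beta,gamma}; column 4 has {alpha,beta,gamma}; that leaves delta.
At row 3, column 1: row 3 has {beta,delta}; column 1 has {alpha,beta,delta}; that leaves gamma.
At row 3, column 2: row 3 has {beta,gamma,delta}; column 2 has {beta,gamma,delta}; that leaves alpha.

beta delta gamma alpha / alpha gamma beta delta / gamma alpha delta beta / delta beta alpha gamma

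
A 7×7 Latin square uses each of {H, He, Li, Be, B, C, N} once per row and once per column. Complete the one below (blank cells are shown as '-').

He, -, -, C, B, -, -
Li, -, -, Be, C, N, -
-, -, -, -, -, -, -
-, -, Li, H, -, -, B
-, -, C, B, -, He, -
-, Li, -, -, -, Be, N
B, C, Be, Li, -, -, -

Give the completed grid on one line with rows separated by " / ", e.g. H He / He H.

He H N C B Li Be / Li B He Be C N H / Be He H N Li B C / N Be Li H He C B / H N C B Be He Li / C Li B He H Be N / B C Be Li N H He

(r4,c6) = C
(r6,c4) = He
(r6,c5) = H
(r7,c6) = H
(r7,c7) = He
(r1,c6) = Li
(r2,c7) = H
(r3,c4) = N
(r3,c6) = B
(r6,c1) = C
(r6,c3) = B
(r7,c5) = N
(r1,c7) = Be
(r2,c3) = He
(r3,c3) = H
(r5,c7) = Li
(r1,c3) = N
(r2,c2) = B
(r3,c1) = Be
(r3,c2) = He
(r3,c5) = Li
(r3,c7) = C
(r4,c1) = N
(r4,c2) = Be
(r4,c5) = He
(r5,c1) = H
(r5,c2) = N
(r5,c5) = Be
(r1,c2) = H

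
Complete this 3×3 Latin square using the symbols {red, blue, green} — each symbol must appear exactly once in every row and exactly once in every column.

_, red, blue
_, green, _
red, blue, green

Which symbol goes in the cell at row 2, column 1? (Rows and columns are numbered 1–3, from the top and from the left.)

blue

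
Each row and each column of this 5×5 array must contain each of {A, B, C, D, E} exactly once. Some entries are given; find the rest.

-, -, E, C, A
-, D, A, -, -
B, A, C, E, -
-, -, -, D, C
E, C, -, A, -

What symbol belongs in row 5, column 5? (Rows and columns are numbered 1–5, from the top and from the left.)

B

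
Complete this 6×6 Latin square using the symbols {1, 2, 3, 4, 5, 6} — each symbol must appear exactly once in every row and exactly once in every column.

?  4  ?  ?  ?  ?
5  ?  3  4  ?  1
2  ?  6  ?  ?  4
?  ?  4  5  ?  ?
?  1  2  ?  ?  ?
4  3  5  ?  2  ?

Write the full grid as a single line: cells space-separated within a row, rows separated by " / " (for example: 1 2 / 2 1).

(r1,c3): row 1 has {4}; column 3 has {2,3,4,5,6}, so it must be 1.
(r2,c5): row 2 has {1,3,4,5}; column 5 has {2}, so it must be 6.
(r3,c2): row 3 has {2,4,6}; column 2 has {1,3,4}, so it must be 5.
(r6,c6): row 6 has {2,3,4,5}; column 6 has {1,4}, so it must be 6.
(r2,c2): row 2 has {1,3,4,5,6}; column 2 has {1,3,4,5}, so it must be 2.
(r4,c2): row 4 has {4,5}; column 2 has {1,2,3,4,5}, so it must be 6.
(r6,c4): row 6 has {2,3,4,5,6}; column 4 has {4,5}, so it must be 1.
(r3,c4): row 3 has {2,4,5,6}; column 4 has {1,4,5}, so it must be 3.
(r3,c5): row 3 has {2,3,4,5,6}; column 5 has {2,6}, so it must be 1.
(r4,c5): row 4 has {4,5,6}; column 5 has {1,2,6}, so it must be 3.
(r4,c6): row 4 has {3,4,5,6}; column 6 has {1,4,6}, so it must be 2.
(r5,c4): row 5 has {1,2}; column 4 has {1,3,4,5}, so it must be 6.
(r1,c4): row 1 has {1,4}; column 4 has {1,3,4,5,6}, so it must be 2.
(r1,c5): row 1 has {1,2,4}; column 5 has {1,2,3,6}, so it must be 5.
(r1,c6): row 1 has {1,2,4,5}; column 6 has {1,2,4,6}, so it must be 3.
(r4,c1): row 4 has {2,3,4,5,6}; column 1 has {2,4,5}, so it must be 1.
(r5,c1): row 5 has {1,2,6}; column 1 has {1,2,4,5}, so it must be 3.
(r5,c5): row 5 has {1,2,3,6}; column 5 has {1,2,3,5,6}, so it must be 4.
(r5,c6): row 5 has {1,2,3,4,6}; column 6 has {1,2,3,4,6}, so it must be 5.
(r1,c1): row 1 has {1,2,3,4,5}; column 1 has {1,2,3,4,5}, so it must be 6.

6 4 1 2 5 3 / 5 2 3 4 6 1 / 2 5 6 3 1 4 / 1 6 4 5 3 2 / 3 1 2 6 4 5 / 4 3 5 1 2 6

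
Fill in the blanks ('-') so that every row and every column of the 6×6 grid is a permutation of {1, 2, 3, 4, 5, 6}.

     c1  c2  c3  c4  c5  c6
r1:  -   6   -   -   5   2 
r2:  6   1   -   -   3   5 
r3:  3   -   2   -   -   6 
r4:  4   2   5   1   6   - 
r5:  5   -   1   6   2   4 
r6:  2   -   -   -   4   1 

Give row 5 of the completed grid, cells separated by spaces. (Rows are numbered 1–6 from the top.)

(r1,c1) = 1
(r2,c3) = 4
(r2,c4) = 2
(r3,c5) = 1
(r4,c6) = 3
(r5,c2) = 3

5 3 1 6 2 4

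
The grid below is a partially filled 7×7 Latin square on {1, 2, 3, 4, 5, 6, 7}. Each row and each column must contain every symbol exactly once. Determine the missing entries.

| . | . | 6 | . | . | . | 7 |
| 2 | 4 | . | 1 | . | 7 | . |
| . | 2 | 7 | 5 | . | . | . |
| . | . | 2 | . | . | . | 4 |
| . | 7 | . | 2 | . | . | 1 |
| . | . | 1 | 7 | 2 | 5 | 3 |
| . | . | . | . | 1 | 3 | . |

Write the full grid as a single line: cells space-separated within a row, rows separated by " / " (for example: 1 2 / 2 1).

row 3 has {2,5,7}; column 7 has {1,3,4,7} — only 6 is left for (r3,c7).
row 6 has {1,2,3,5,7}; column 2 has {2,4,7} — only 6 is left for (r6,c2).
row 7 has {1,3}; column 2 has {2,4,6,7} — only 5 is left for (r7,c2).
row 7 has {1,3,5}; column 3 has {1,2,6,7} — only 4 is left for (r7,c3).
row 7 has {1,3,4,5}; column 4 has {1,2,5,7} — only 6 is left for (r7,c4).
row 7 has {1,3,4,5,6}; column 7 has {1,3,4,6,7} — only 2 is left for (r7,c7).
row 2 has {1,2,4,7}; column 7 has {1,2,3,4,6,7} — only 5 is left for (r2,c7).
row 4 has {2,4}; column 4 has {1,2,5,6,7} — only 3 is left for (r4,c4).
row 6 has {1,2,3,5,6,7}; column 1 has {2} — only 4 is left for (r6,c1).
row 7 has {1,2,3,4,5,6}; column 1 has {2,4} — only 7 is left for (r7,c1).
row 1 has {6,7}; column 4 has {1,2,3,5,6,7} — only 4 is left for (r1,c4).
row 2 has {1,2,4,5,7}; column 3 has {1,2,4,6,7} — only 3 is left for (r2,c3).
row 2 has {1,2,3,4,5,7}; column 5 has {1,2} — only 6 is left for (r2,c5).
row 4 has {2,3,4}; column 2 has {2,4,5,6,7} — only 1 is left for (r4,c2).
row 4 has {1,2,3,4}; column 6 has {3,5,7} — only 6 is left for (r4,c6).
row 5 has {1,2,7}; column 3 has {1,2,3,4,6,7} — only 5 is left for (r5,c3).
row 5 has {1,2,5,7}; column 6 has {3,5,6,7} — only 4 is left for (r5,c6).
row 1 has {4,6,7}; column 2 has {1,2,4,5,6,7} — only 3 is left for (r1,c2).
row 1 has {3,4,6,7}; column 5 has {1,2,6} — only 5 is left for (r1,c5).
row 3 has {2,5,6,7}; column 6 has {3,4,5,6,7} — only 1 is left for (r3,c6).
row 4 has {1,2,3,4,6}; column 1 has {2,4,7} — only 5 is left for (r4,c1).
row 4 has {1,2,3,4,5,6}; column 5 has {1,2,5,6} — only 7 is left for (r4,c5).
row 5 has {1,2,4,5,7}; column 5 has {1,2,5,6,7} — only 3 is left for (r5,c5).
row 1 has {3,4,5,6,7}; column 1 has {2,4,5,7} — only 1 is left for (r1,c1).
row 1 has {1,3,4,5,6,7}; column 6 has {1,3,4,5,6,7} — only 2 is left for (r1,c6).
row 3 has {1,2,5,6,7}; column 1 has {1,2,4,5,7} — only 3 is left for (r3,c1).
row 3 has {1,2,3,5,6,7}; column 5 has {1,2,3,5,6,7} — only 4 is left for (r3,c5).
row 5 has {1,2,3,4,5,7}; column 1 has {1,2,3,4,5,7} — only 6 is left for (r5,c1).

1 3 6 4 5 2 7 / 2 4 3 1 6 7 5 / 3 2 7 5 4 1 6 / 5 1 2 3 7 6 4 / 6 7 5 2 3 4 1 / 4 6 1 7 2 5 3 / 7 5 4 6 1 3 2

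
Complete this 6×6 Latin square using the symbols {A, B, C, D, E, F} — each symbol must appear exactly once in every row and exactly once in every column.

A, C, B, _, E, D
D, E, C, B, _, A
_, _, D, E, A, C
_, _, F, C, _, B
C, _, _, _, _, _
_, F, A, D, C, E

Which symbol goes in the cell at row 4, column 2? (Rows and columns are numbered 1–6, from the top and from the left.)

A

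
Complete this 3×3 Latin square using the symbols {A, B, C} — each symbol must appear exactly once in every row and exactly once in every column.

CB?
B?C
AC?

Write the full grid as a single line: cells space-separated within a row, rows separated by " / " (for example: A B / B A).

C B A / B A C / A C B

(r1,c3) = A
(r2,c2) = A
(r3,c3) = B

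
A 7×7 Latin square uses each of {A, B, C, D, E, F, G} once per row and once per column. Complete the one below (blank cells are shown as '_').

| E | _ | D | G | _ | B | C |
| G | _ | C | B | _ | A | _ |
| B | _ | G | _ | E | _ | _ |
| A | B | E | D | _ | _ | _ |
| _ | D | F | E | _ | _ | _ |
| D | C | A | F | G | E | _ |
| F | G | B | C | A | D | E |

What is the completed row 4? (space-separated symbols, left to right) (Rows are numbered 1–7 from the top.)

A B E D C F G

Cell (r1,c5): row 1 has {B,C,D,E,G}; column 5 has {A,E,G} → F.
Cell (r2,c5): row 2 has {A,B,C,G}; column 5 has {A,E,F,G} → D.
Cell (r2,c7): row 2 has {A,B,C,D,G}; column 7 has {C,E} → F.
Cell (r3,c4): row 3 has {B,E,G}; column 4 has {B,C,D,E,F,G} → A.
Cell (r3,c7): row 3 has {A,B,E,G}; column 7 has {C,E,F} → D.
Cell (r4,c5): row 4 has {A,B,D,E}; column 5 has {A,D,E,F,G} → C.
Cell (r4,c7): row 4 has {A,B,C,D,E}; column 7 has {C,D,E,F} → G.
Cell (r5,c1): row 5 has {D,E,F}; column 1 has {A,B,D,E,F,G} → C.
Cell (r5,c5): row 5 has {C,D,E,F}; column 5 has {A,C,D,E,F,G} → B.
Cell (r5,c6): row 5 has {B,C,D,E,F}; column 6 has {A,B,D,E} → G.
Cell (r5,c7): row 5 has {B,C,D,E,F,G}; column 7 has {C,D,E,F,G} → A.
Cell (r6,c7): row 6 has {A,C,D,E,F,G}; column 7 has {A,C,D,E,F,G} → B.
Cell (r1,c2): row 1 has {B,C,D,E,F,G}; column 2 has {B,C,D,G} → A.
Cell (r2,c2): row 2 has {A,B,C,D,F,G}; column 2 has {A,B,C,D,G} → E.
Cell (r3,c2): row 3 has {A,B,D,E,G}; column 2 has {A,B,C,D,E,G} → F.
Cell (r3,c6): row 3 has {A,B,D,E,F,G}; column 6 has {A,B,D,E,G} → C.
Cell (r4,c6): row 4 has {A,B,C,D,E,G}; column 6 has {A,B,C,D,E,G} → F.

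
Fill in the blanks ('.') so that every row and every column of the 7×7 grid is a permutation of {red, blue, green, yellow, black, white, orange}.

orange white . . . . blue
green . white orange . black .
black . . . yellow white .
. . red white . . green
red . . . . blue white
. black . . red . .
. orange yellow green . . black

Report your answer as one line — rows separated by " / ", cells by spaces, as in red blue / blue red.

orange white black red green yellow blue / green red white orange blue black yellow / black green orange blue yellow white red / yellow blue red white black orange green / red yellow green black orange blue white / white black blue yellow red green orange / blue orange yellow green white red black

Cell (r2,c5): row 2 has {green,black,white,orange}; column 5 has {red,yellow} → blue.
Cell (r7,c5): row 7 has {green,yellow,black,orange}; column 5 has {red,blue,yellow} → white.
Cell (r7,c6): row 7 has {green,yellow,black,white,orange}; column 6 has {blue,black,white} → red.
Cell (r7,c1): row 7 has {red,green,yellow,black,white,orange}; column 1 has {red,green,black,orange} → blue.
Cell (r4,c1): row 4 has {red,green,white}; column 1 has {red,blue,green,black,orange} → yellow.
Cell (r4,c2): row 4 has {red,green,yellow,white}; column 2 has {black,white,orange} → blue.
Cell (r4,c6): row 4 has {red,blue,green,yellow,white}; column 6 has {red,blue,black,white} → orange.
Cell (r6,c1): row 6 has {red,black}; column 1 has {red,blue,green,yellow,black,orange} → white.
Cell (r4,c5): row 4 has {red,blue,green,yellow,white,orange}; column 5 has {red,blue,yellow,white} → black.
Cell (r1,c5): row 1 has {blue,white,orange}; column 5 has {red,blue,yellow,black,white} → green.
Cell (r1,c6): row 1 has {blue,green,white,orange}; column 6 has {red,blue,black,white,orange} → yellow.
Cell (r5,c5): row 5 has {red,blue,white}; column 5 has {red,blue,green,yellow,black,white} → orange.
Cell (r6,c6): row 6 has {red,black,white}; column 6 has {red,blue,yellow,black,white,orange} → green.
Cell (r1,c3): row 1 has {blue,green,yellow,white,orange}; column 3 has {red,yellow,white} → black.
Cell (r1,c4): row 1 has {blue,green,yellow,black,white,orange}; column 4 has {green,white,orange} → red.
Cell (r3,c4): row 3 has {yellow,black,white}; column 4 has {red,green,white,orange} → blue.
Cell (r5,c3): row 5 has {red,blue,white,orange}; column 3 has {red,yellow,black,white} → green.
Cell (r6,c4): row 6 has {red,green,black,white}; column 4 has {red,blue,green,white,orange} → yellow.
Cell (r6,c7): row 6 has {red,green,yellow,black,white}; column 7 has {blue,green,black,white} → orange.
Cell (r3,c3): row 3 has {blue,yellow,black,white}; column 3 has {red,green,yellow,black,white} → orange.
Cell (r3,c7): row 3 has {blue,yellow,black,white,orange}; column 7 has {blue,green,black,white,orange} → red.
Cell (r5,c2): row 5 has {red,blue,green,white,orange}; column 2 has {blue,black,white,orange} → yellow.
Cell (r5,c4): row 5 has {red,blue,green,yellow,white,orange}; column 4 has {red,blue,green,yellow,white,orange} → black.
Cell (r6,c3): row 6 has {red,green,yellow,black,white,orange}; column 3 has {red,green,yellow,black,white,orange} → blue.
Cell (r2,c2): row 2 has {blue,green,black,white,orange}; column 2 has {blue,yellow,black,white,orange} → red.
Cell (r2,c7): row 2 has {red,blue,green,black,white,orange}; column 7 has {red,blue,green,black,white,orange} → yellow.
Cell (r3,c2): row 3 has {red,blue,yellow,black,white,orange}; column 2 has {red,blue,yellow,black,white,orange} → green.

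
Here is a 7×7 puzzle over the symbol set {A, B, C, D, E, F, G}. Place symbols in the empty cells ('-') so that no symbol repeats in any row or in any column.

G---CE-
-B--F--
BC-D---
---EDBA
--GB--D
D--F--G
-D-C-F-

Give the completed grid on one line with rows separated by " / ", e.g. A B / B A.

(r1,c4) = A
(r2,c4) = G
(r1,c2) = F
(r1,c7) = B
(r4,c2) = G
(r7,c7) = E
(r1,c3) = D
(r2,c7) = C
(r3,c7) = F
(r7,c1) = A
(r7,c3) = B
(r7,c5) = G
(r2,c1) = E
(r2,c3) = A
(r2,c6) = D
(r3,c3) = E
(r3,c5) = A
(r3,c6) = G
(r5,c5) = E
(r6,c3) = C
(r6,c5) = B
(r6,c6) = A
(r4,c3) = F
(r5,c2) = A
(r5,c6) = C
(r6,c2) = E
(r4,c1) = C
(r5,c1) = F

G F D A C E B / E B A G F D C / B C E D A G F / C G F E D B A / F A G B E C D / D E C F B A G / A D B C G F E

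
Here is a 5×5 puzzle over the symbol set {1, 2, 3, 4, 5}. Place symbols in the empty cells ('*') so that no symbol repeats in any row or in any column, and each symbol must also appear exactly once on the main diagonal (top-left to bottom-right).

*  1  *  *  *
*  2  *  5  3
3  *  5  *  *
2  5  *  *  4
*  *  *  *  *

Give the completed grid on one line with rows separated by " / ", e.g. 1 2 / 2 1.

4 1 3 2 5 / 1 2 4 5 3 / 3 4 5 1 2 / 2 5 1 3 4 / 5 3 2 4 1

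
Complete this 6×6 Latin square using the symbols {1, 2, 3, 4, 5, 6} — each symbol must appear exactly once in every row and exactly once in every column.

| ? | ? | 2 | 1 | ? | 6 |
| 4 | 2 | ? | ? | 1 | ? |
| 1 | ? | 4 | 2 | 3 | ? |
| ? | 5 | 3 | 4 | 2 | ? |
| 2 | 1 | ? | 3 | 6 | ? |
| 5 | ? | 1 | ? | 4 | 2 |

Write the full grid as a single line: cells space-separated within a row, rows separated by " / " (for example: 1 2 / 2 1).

3 4 2 1 5 6 / 4 2 6 5 1 3 / 1 6 4 2 3 5 / 6 5 3 4 2 1 / 2 1 5 3 6 4 / 5 3 1 6 4 2

row 1 has {1,2,6}; column 1 has {1,2,4,5} — only 3 is left for (r1,c1).
row 1 has {1,2,3,6}; column 2 has {1,2,5} — only 4 is left for (r1,c2).
row 1 has {1,2,3,4,6}; column 5 has {1,2,3,4,6} — only 5 is left for (r1,c5).
row 3 has {1,2,3,4}; column 2 has {1,2,4,5} — only 6 is left for (r3,c2).
row 3 has {1,2,3,4,6}; column 6 has {2,6} — only 5 is left for (r3,c6).
row 4 has {2,3,4,5}; column 1 has {1,2,3,4,5} — only 6 is left for (r4,c1).
row 4 has {2,3,4,5,6}; column 6 has {2,5,6} — only 1 is left for (r4,c6).
row 5 has {1,2,3,6}; column 3 has {1,2,3,4} — only 5 is left for (r5,c3).
row 5 has {1,2,3,5,6}; column 6 has {1,2,5,6} — only 4 is left for (r5,c6).
row 6 has {1,2,4,5}; column 2 has {1,2,4,5,6} — only 3 is left for (r6,c2).
row 6 has {1,2,3,4,5}; column 4 has {1,2,3,4} — only 6 is left for (r6,c4).
row 2 has {1,2,4}; column 3 has {1,2,3,4,5} — only 6 is left for (r2,c3).
row 2 has {1,2,4,6}; column 4 has {1,2,3,4,6} — only 5 is left for (r2,c4).
row 2 has {1,2,4,5,6}; column 6 has {1,2,4,5,6} — only 3 is left for (r2,c6).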